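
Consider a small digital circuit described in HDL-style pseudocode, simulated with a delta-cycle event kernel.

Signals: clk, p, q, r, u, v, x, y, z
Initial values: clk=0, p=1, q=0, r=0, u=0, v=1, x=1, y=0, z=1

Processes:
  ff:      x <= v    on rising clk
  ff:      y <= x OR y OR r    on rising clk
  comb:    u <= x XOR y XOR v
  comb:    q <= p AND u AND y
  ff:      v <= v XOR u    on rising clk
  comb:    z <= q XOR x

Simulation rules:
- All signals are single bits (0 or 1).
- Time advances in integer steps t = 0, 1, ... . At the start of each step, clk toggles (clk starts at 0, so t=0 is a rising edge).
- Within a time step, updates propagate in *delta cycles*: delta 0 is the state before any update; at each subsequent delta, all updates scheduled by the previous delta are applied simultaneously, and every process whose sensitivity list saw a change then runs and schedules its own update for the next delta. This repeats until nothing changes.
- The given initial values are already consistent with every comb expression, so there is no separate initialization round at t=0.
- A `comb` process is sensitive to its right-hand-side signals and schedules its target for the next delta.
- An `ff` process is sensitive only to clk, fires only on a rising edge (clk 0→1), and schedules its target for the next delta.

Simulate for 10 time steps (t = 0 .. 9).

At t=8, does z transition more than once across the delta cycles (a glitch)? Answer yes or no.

yes

t=0 Δ0: p=1 clk=0 v=1 x=1 r=0 z=1 u=0 q=0 y=0
  Δ1: clk:0→1
  Δ2: y:0→1
  Δ3: u:0→1
  Δ4: q:0→1
  Δ5: z:1→0
  (5Δ to stable)
t=1 Δ0: p=1 clk=1 v=1 x=1 r=0 z=0 u=1 q=1 y=1
  Δ1: clk:1→0
  (1Δ to stable)
t=2 Δ0: p=1 clk=0 v=1 x=1 r=0 z=0 u=1 q=1 y=1
  Δ1: clk:0→1
  Δ2: v:1→0
  Δ3: u:1→0
  Δ4: q:1→0
  Δ5: z:0→1
  (5Δ to stable)
t=3 Δ0: p=1 clk=1 v=0 x=1 r=0 z=1 u=0 q=0 y=1
  Δ1: clk:1→0
  (1Δ to stable)
t=4 Δ0: p=1 clk=0 v=0 x=1 r=0 z=1 u=0 q=0 y=1
  Δ1: clk:0→1
  Δ2: x:1→0
  Δ3: z:1→0, u:0→1
  Δ4: q:0→1
  Δ5: z:0→1
  (5Δ to stable)
t=5 Δ0: p=1 clk=1 v=0 x=0 r=0 z=1 u=1 q=1 y=1
  Δ1: clk:1→0
  (1Δ to stable)
t=6 Δ0: p=1 clk=0 v=0 x=0 r=0 z=1 u=1 q=1 y=1
  Δ1: clk:0→1
  Δ2: v:0→1
  Δ3: u:1→0
  Δ4: q:1→0
  Δ5: z:1→0
  (5Δ to stable)
t=7 Δ0: p=1 clk=1 v=1 x=0 r=0 z=0 u=0 q=0 y=1
  Δ1: clk:1→0
  (1Δ to stable)
t=8 Δ0: p=1 clk=0 v=1 x=0 r=0 z=0 u=0 q=0 y=1
  Δ1: clk:0→1
  Δ2: x:0→1
  Δ3: z:0→1, u:0→1
  Δ4: q:0→1
  Δ5: z:1→0
  (5Δ to stable)
t=9 Δ0: p=1 clk=1 v=1 x=1 r=0 z=0 u=1 q=1 y=1
  Δ1: clk:1→0
  (1Δ to stable)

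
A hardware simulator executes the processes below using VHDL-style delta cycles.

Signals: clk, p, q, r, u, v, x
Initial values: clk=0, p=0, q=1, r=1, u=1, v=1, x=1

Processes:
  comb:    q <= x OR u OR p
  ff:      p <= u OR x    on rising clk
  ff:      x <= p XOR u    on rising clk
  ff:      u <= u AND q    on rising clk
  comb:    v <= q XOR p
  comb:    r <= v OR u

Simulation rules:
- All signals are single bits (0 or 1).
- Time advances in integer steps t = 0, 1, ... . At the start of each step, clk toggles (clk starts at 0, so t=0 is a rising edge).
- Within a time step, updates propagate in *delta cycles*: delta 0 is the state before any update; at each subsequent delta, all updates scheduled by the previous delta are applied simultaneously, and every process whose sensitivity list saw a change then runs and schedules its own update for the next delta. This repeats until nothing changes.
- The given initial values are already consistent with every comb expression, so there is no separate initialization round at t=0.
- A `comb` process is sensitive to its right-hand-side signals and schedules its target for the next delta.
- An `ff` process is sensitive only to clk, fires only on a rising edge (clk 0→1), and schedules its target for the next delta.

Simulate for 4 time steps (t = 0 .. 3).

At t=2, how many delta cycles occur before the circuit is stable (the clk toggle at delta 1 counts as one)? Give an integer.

[bits: r,u,clk,p,q,v,x]
t=0: Δ0=1100111 Δ1=1110111 Δ2=1111111 Δ3=1111101 | 3Δ
t=1: Δ0=1111101 Δ1=1101101 | 1Δ
t=2: Δ0=1101101 Δ1=1111101 Δ2=1111100 | 2Δ
t=3: Δ0=1111100 Δ1=1101100 | 1Δ

2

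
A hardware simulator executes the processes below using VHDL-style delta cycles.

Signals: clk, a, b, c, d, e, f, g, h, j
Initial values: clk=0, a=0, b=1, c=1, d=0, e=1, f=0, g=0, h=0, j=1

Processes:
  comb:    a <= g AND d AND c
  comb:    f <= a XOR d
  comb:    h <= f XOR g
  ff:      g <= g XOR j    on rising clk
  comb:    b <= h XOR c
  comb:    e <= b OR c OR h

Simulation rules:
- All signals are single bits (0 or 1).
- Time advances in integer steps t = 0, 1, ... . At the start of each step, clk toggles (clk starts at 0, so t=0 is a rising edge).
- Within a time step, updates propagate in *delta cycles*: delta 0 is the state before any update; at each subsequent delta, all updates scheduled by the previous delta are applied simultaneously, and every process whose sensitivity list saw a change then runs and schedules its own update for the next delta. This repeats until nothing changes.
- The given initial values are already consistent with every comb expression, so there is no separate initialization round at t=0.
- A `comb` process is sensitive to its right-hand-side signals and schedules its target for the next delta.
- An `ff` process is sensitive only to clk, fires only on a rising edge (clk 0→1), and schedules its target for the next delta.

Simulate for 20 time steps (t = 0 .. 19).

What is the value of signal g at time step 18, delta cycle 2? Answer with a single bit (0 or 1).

0

t=0 Δ0: f=0 a=0 d=0 g=0 c=1 b=1 j=1 e=1 clk=0 h=0
  Δ1: clk:0→1
  Δ2: g:0→1
  Δ3: h:0→1
  Δ4: b:1→0
  (4Δ to stable)
t=1 Δ0: f=0 a=0 d=0 g=1 c=1 b=0 j=1 e=1 clk=1 h=1
  Δ1: clk:1→0
  (1Δ to stable)
t=2 Δ0: f=0 a=0 d=0 g=1 c=1 b=0 j=1 e=1 clk=0 h=1
  Δ1: clk:0→1
  Δ2: g:1→0
  Δ3: h:1→0
  Δ4: b:0→1
  (4Δ to stable)
t=3 Δ0: f=0 a=0 d=0 g=0 c=1 b=1 j=1 e=1 clk=1 h=0
  Δ1: clk:1→0
  (1Δ to stable)
t=4 Δ0: f=0 a=0 d=0 g=0 c=1 b=1 j=1 e=1 clk=0 h=0
  Δ1: clk:0→1
  Δ2: g:0→1
  Δ3: h:0→1
  Δ4: b:1→0
  (4Δ to stable)
t=5 Δ0: f=0 a=0 d=0 g=1 c=1 b=0 j=1 e=1 clk=1 h=1
  Δ1: clk:1→0
  (1Δ to stable)
t=6 Δ0: f=0 a=0 d=0 g=1 c=1 b=0 j=1 e=1 clk=0 h=1
  Δ1: clk:0→1
  Δ2: g:1→0
  Δ3: h:1→0
  Δ4: b:0→1
  (4Δ to stable)
t=7 Δ0: f=0 a=0 d=0 g=0 c=1 b=1 j=1 e=1 clk=1 h=0
  Δ1: clk:1→0
  (1Δ to stable)
t=8 Δ0: f=0 a=0 d=0 g=0 c=1 b=1 j=1 e=1 clk=0 h=0
  Δ1: clk:0→1
  Δ2: g:0→1
  Δ3: h:0→1
  Δ4: b:1→0
  (4Δ to stable)
t=9 Δ0: f=0 a=0 d=0 g=1 c=1 b=0 j=1 e=1 clk=1 h=1
  Δ1: clk:1→0
  (1Δ to stable)
t=10 Δ0: f=0 a=0 d=0 g=1 c=1 b=0 j=1 e=1 clk=0 h=1
  Δ1: clk:0→1
  Δ2: g:1→0
  Δ3: h:1→0
  Δ4: b:0→1
  (4Δ to stable)
t=11 Δ0: f=0 a=0 d=0 g=0 c=1 b=1 j=1 e=1 clk=1 h=0
  Δ1: clk:1→0
  (1Δ to stable)
t=12 Δ0: f=0 a=0 d=0 g=0 c=1 b=1 j=1 e=1 clk=0 h=0
  Δ1: clk:0→1
  Δ2: g:0→1
  Δ3: h:0→1
  Δ4: b:1→0
  (4Δ to stable)
t=13 Δ0: f=0 a=0 d=0 g=1 c=1 b=0 j=1 e=1 clk=1 h=1
  Δ1: clk:1→0
  (1Δ to stable)
t=14 Δ0: f=0 a=0 d=0 g=1 c=1 b=0 j=1 e=1 clk=0 h=1
  Δ1: clk:0→1
  Δ2: g:1→0
  Δ3: h:1→0
  Δ4: b:0→1
  (4Δ to stable)
t=15 Δ0: f=0 a=0 d=0 g=0 c=1 b=1 j=1 e=1 clk=1 h=0
  Δ1: clk:1→0
  (1Δ to stable)
t=16 Δ0: f=0 a=0 d=0 g=0 c=1 b=1 j=1 e=1 clk=0 h=0
  Δ1: clk:0→1
  Δ2: g:0→1
  Δ3: h:0→1
  Δ4: b:1→0
  (4Δ to stable)
t=17 Δ0: f=0 a=0 d=0 g=1 c=1 b=0 j=1 e=1 clk=1 h=1
  Δ1: clk:1→0
  (1Δ to stable)
t=18 Δ0: f=0 a=0 d=0 g=1 c=1 b=0 j=1 e=1 clk=0 h=1
  Δ1: clk:0→1
  Δ2: g:1→0
  Δ3: h:1→0
  Δ4: b:0→1
  (4Δ to stable)
t=19 Δ0: f=0 a=0 d=0 g=0 c=1 b=1 j=1 e=1 clk=1 h=0
  Δ1: clk:1→0
  (1Δ to stable)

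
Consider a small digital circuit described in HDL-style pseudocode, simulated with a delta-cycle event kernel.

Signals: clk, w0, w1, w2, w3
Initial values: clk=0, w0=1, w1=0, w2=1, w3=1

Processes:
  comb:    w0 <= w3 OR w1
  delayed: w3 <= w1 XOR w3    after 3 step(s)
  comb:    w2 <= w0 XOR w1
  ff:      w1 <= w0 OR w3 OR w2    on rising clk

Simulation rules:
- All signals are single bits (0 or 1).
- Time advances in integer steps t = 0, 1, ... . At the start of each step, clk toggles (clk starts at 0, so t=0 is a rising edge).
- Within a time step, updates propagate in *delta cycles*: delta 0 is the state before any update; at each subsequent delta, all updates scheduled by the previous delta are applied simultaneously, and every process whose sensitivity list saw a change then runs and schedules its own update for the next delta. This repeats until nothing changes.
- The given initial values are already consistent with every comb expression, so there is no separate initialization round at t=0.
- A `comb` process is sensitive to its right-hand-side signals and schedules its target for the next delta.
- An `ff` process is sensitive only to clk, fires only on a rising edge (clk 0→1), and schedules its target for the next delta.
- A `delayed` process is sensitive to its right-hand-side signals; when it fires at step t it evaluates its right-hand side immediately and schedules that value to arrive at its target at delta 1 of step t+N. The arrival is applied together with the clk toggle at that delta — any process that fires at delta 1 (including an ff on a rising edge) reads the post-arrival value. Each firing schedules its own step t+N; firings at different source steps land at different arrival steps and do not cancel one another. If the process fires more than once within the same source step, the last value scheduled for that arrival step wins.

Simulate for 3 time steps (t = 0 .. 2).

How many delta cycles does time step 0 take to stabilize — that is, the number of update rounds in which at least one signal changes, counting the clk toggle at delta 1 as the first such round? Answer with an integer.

3

t=0 Δ0: w0=1 w2=1 w3=1 w1=0 clk=0
  Δ1: clk:0→1
  Δ2: w1:0→1
  Δ3: w2:1→0
  (3Δ to stable)
t=1 Δ0: w0=1 w2=0 w3=1 w1=1 clk=1
  Δ1: clk:1→0
  (1Δ to stable)
t=2 Δ0: w0=1 w2=0 w3=1 w1=1 clk=0
  Δ1: clk:0→1
  (1Δ to stable)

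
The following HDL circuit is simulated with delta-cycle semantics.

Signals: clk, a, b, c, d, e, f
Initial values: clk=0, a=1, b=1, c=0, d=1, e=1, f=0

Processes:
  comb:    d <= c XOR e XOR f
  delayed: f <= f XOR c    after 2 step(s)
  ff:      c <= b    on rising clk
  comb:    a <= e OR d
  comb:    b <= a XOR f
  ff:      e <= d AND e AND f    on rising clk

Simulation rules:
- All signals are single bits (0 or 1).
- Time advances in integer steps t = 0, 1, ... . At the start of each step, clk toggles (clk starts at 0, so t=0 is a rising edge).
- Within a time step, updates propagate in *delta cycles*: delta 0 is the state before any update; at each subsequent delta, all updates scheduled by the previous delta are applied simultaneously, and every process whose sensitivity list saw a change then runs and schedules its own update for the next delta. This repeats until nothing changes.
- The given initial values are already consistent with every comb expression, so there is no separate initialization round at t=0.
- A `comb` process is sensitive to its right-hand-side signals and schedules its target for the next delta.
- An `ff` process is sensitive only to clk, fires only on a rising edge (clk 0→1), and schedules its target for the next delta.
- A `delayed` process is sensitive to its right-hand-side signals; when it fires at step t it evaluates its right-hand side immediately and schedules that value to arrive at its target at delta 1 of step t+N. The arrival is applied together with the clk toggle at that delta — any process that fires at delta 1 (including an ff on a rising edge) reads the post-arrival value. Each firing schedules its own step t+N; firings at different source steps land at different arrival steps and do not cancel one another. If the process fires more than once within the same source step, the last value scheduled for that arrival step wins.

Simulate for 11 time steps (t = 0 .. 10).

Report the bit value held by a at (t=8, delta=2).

t0.Δ0 b=1 clk=0 f=0 a=1 c=0 d=1 e=1
t0.Δ1 b=1 clk=1 f=0 a=1 c=0 d=1 e=1
t0.Δ2 b=1 clk=1 f=0 a=1 c=1 d=1 e=0
t1.Δ0 b=1 clk=1 f=0 a=1 c=1 d=1 e=0
t1.Δ1 b=1 clk=0 f=0 a=1 c=1 d=1 e=0
t2.Δ0 b=1 clk=0 f=0 a=1 c=1 d=1 e=0
t2.Δ1 b=1 clk=1 f=1 a=1 c=1 d=1 e=0
t2.Δ2 b=0 clk=1 f=1 a=1 c=1 d=0 e=0
t2.Δ3 b=0 clk=1 f=1 a=0 c=1 d=0 e=0
t2.Δ4 b=1 clk=1 f=1 a=0 c=1 d=0 e=0
t3.Δ0 b=1 clk=1 f=1 a=0 c=1 d=0 e=0
t3.Δ1 b=1 clk=0 f=1 a=0 c=1 d=0 e=0
t4.Δ0 b=1 clk=0 f=1 a=0 c=1 d=0 e=0
t4.Δ1 b=1 clk=1 f=0 a=0 c=1 d=0 e=0
t4.Δ2 b=0 clk=1 f=0 a=0 c=1 d=1 e=0
t4.Δ3 b=0 clk=1 f=0 a=1 c=1 d=1 e=0
t4.Δ4 b=1 clk=1 f=0 a=1 c=1 d=1 e=0
t5.Δ0 b=1 clk=1 f=0 a=1 c=1 d=1 e=0
t5.Δ1 b=1 clk=0 f=0 a=1 c=1 d=1 e=0
t6.Δ0 b=1 clk=0 f=0 a=1 c=1 d=1 e=0
t6.Δ1 b=1 clk=1 f=1 a=1 c=1 d=1 e=0
t6.Δ2 b=0 clk=1 f=1 a=1 c=1 d=0 e=0
t6.Δ3 b=0 clk=1 f=1 a=0 c=1 d=0 e=0
t6.Δ4 b=1 clk=1 f=1 a=0 c=1 d=0 e=0
t7.Δ0 b=1 clk=1 f=1 a=0 c=1 d=0 e=0
t7.Δ1 b=1 clk=0 f=1 a=0 c=1 d=0 e=0
t8.Δ0 b=1 clk=0 f=1 a=0 c=1 d=0 e=0
t8.Δ1 b=1 clk=1 f=0 a=0 c=1 d=0 e=0
t8.Δ2 b=0 clk=1 f=0 a=0 c=1 d=1 e=0
t8.Δ3 b=0 clk=1 f=0 a=1 c=1 d=1 e=0
t8.Δ4 b=1 clk=1 f=0 a=1 c=1 d=1 e=0
t9.Δ0 b=1 clk=1 f=0 a=1 c=1 d=1 e=0
t9.Δ1 b=1 clk=0 f=0 a=1 c=1 d=1 e=0
t10.Δ0 b=1 clk=0 f=0 a=1 c=1 d=1 e=0
t10.Δ1 b=1 clk=1 f=1 a=1 c=1 d=1 e=0
t10.Δ2 b=0 clk=1 f=1 a=1 c=1 d=0 e=0
t10.Δ3 b=0 clk=1 f=1 a=0 c=1 d=0 e=0
t10.Δ4 b=1 clk=1 f=1 a=0 c=1 d=0 e=0

0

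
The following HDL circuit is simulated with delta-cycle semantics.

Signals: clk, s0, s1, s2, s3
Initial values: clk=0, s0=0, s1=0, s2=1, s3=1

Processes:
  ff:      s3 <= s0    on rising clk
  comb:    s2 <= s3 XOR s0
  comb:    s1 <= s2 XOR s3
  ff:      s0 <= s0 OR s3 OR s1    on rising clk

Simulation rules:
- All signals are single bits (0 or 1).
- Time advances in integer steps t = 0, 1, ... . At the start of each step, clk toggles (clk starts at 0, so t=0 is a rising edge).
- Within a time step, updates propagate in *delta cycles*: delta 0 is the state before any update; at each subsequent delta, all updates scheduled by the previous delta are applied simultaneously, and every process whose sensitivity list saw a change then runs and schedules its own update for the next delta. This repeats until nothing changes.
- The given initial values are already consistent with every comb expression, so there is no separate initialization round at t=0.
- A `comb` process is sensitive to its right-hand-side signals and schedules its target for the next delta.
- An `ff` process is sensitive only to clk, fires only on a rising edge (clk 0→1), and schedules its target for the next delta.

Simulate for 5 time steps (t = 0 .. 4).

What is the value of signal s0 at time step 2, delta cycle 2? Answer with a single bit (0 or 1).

1

t0.Δ0 s0=0 s1=0 s2=1 s3=1 clk=0
t0.Δ1 s0=0 s1=0 s2=1 s3=1 clk=1
t0.Δ2 s0=1 s1=0 s2=1 s3=0 clk=1
t0.Δ3 s0=1 s1=1 s2=1 s3=0 clk=1
t1.Δ0 s0=1 s1=1 s2=1 s3=0 clk=1
t1.Δ1 s0=1 s1=1 s2=1 s3=0 clk=0
t2.Δ0 s0=1 s1=1 s2=1 s3=0 clk=0
t2.Δ1 s0=1 s1=1 s2=1 s3=0 clk=1
t2.Δ2 s0=1 s1=1 s2=1 s3=1 clk=1
t2.Δ3 s0=1 s1=0 s2=0 s3=1 clk=1
t2.Δ4 s0=1 s1=1 s2=0 s3=1 clk=1
t3.Δ0 s0=1 s1=1 s2=0 s3=1 clk=1
t3.Δ1 s0=1 s1=1 s2=0 s3=1 clk=0
t4.Δ0 s0=1 s1=1 s2=0 s3=1 clk=0
t4.Δ1 s0=1 s1=1 s2=0 s3=1 clk=1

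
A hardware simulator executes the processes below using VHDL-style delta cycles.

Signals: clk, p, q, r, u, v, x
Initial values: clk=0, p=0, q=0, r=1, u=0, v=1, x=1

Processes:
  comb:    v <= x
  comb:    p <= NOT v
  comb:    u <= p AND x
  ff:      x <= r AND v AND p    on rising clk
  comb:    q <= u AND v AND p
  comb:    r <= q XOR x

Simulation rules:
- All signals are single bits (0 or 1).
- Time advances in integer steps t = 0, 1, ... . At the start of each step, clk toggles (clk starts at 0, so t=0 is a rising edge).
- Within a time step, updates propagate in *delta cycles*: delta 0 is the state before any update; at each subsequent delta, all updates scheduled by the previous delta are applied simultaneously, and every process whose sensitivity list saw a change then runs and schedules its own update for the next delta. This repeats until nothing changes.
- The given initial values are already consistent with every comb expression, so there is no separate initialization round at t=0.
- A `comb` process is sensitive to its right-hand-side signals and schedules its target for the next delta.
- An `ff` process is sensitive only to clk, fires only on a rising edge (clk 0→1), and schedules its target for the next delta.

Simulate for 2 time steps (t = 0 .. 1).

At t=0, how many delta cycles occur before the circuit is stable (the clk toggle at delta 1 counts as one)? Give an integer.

4

[bits: q,r,u,p,clk,v,x]
t=0: Δ0=0100011 Δ1=0100111 Δ2=0100110 Δ3=0000100 Δ4=0001100 | 4Δ
t=1: Δ0=0001100 Δ1=0001000 | 1Δ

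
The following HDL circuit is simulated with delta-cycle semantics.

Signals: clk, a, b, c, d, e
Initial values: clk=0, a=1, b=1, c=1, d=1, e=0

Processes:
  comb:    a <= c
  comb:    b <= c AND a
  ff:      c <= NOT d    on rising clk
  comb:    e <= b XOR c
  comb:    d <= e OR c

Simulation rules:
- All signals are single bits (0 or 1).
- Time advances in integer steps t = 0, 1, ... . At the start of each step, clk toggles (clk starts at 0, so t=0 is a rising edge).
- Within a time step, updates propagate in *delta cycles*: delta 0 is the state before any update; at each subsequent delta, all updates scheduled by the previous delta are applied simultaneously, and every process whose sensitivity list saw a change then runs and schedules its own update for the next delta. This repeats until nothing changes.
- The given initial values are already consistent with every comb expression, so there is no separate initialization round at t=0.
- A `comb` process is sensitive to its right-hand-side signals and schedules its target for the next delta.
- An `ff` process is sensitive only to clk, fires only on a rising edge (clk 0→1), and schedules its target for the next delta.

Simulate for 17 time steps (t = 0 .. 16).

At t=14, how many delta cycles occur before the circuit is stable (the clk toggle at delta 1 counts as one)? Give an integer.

t=0 Δ0: c=1 e=0 d=1 b=1 a=1 clk=0
  Δ1: clk:0→1
  Δ2: c:1→0
  Δ3: e:0→1, d:1→0, b:1→0, a:1→0
  Δ4: e:1→0, d:0→1
  Δ5: d:1→0
  (5Δ to stable)
t=1 Δ0: c=0 e=0 d=0 b=0 a=0 clk=1
  Δ1: clk:1→0
  (1Δ to stable)
t=2 Δ0: c=0 e=0 d=0 b=0 a=0 clk=0
  Δ1: clk:0→1
  Δ2: c:0→1
  Δ3: e:0→1, d:0→1, a:0→1
  Δ4: b:0→1
  Δ5: e:1→0
  (5Δ to stable)
t=3 Δ0: c=1 e=0 d=1 b=1 a=1 clk=1
  Δ1: clk:1→0
  (1Δ to stable)
t=4 Δ0: c=1 e=0 d=1 b=1 a=1 clk=0
  Δ1: clk:0→1
  Δ2: c:1→0
  Δ3: e:0→1, d:1→0, b:1→0, a:1→0
  Δ4: e:1→0, d:0→1
  Δ5: d:1→0
  (5Δ to stable)
t=5 Δ0: c=0 e=0 d=0 b=0 a=0 clk=1
  Δ1: clk:1→0
  (1Δ to stable)
t=6 Δ0: c=0 e=0 d=0 b=0 a=0 clk=0
  Δ1: clk:0→1
  Δ2: c:0→1
  Δ3: e:0→1, d:0→1, a:0→1
  Δ4: b:0→1
  Δ5: e:1→0
  (5Δ to stable)
t=7 Δ0: c=1 e=0 d=1 b=1 a=1 clk=1
  Δ1: clk:1→0
  (1Δ to stable)
t=8 Δ0: c=1 e=0 d=1 b=1 a=1 clk=0
  Δ1: clk:0→1
  Δ2: c:1→0
  Δ3: e:0→1, d:1→0, b:1→0, a:1→0
  Δ4: e:1→0, d:0→1
  Δ5: d:1→0
  (5Δ to stable)
t=9 Δ0: c=0 e=0 d=0 b=0 a=0 clk=1
  Δ1: clk:1→0
  (1Δ to stable)
t=10 Δ0: c=0 e=0 d=0 b=0 a=0 clk=0
  Δ1: clk:0→1
  Δ2: c:0→1
  Δ3: e:0→1, d:0→1, a:0→1
  Δ4: b:0→1
  Δ5: e:1→0
  (5Δ to stable)
t=11 Δ0: c=1 e=0 d=1 b=1 a=1 clk=1
  Δ1: clk:1→0
  (1Δ to stable)
t=12 Δ0: c=1 e=0 d=1 b=1 a=1 clk=0
  Δ1: clk:0→1
  Δ2: c:1→0
  Δ3: e:0→1, d:1→0, b:1→0, a:1→0
  Δ4: e:1→0, d:0→1
  Δ5: d:1→0
  (5Δ to stable)
t=13 Δ0: c=0 e=0 d=0 b=0 a=0 clk=1
  Δ1: clk:1→0
  (1Δ to stable)
t=14 Δ0: c=0 e=0 d=0 b=0 a=0 clk=0
  Δ1: clk:0→1
  Δ2: c:0→1
  Δ3: e:0→1, d:0→1, a:0→1
  Δ4: b:0→1
  Δ5: e:1→0
  (5Δ to stable)
t=15 Δ0: c=1 e=0 d=1 b=1 a=1 clk=1
  Δ1: clk:1→0
  (1Δ to stable)
t=16 Δ0: c=1 e=0 d=1 b=1 a=1 clk=0
  Δ1: clk:0→1
  Δ2: c:1→0
  Δ3: e:0→1, d:1→0, b:1→0, a:1→0
  Δ4: e:1→0, d:0→1
  Δ5: d:1→0
  (5Δ to stable)

5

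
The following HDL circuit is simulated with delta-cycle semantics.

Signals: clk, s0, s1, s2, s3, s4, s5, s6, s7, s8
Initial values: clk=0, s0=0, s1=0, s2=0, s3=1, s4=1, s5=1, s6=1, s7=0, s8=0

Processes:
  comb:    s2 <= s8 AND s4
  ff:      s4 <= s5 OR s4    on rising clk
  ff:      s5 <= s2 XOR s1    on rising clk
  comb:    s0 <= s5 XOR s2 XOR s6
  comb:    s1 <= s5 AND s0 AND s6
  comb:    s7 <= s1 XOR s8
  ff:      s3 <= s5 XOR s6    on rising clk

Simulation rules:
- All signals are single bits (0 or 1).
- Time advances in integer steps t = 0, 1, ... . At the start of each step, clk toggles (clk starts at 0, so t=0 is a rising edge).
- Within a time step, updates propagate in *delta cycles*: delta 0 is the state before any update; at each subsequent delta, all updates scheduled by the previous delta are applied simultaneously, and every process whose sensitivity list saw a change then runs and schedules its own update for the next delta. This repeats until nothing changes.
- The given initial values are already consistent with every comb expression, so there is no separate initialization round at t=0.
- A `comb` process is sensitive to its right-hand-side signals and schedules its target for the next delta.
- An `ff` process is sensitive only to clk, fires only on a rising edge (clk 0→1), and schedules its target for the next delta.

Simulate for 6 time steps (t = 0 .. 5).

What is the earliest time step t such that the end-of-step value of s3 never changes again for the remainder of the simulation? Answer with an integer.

2

t0.Δ0 s1=0 s3=1 s2=0 s5=1 clk=0 s4=1 s0=0 s8=0 s7=0 s6=1
t0.Δ1 s1=0 s3=1 s2=0 s5=1 clk=1 s4=1 s0=0 s8=0 s7=0 s6=1
t0.Δ2 s1=0 s3=0 s2=0 s5=0 clk=1 s4=1 s0=0 s8=0 s7=0 s6=1
t0.Δ3 s1=0 s3=0 s2=0 s5=0 clk=1 s4=1 s0=1 s8=0 s7=0 s6=1
t1.Δ0 s1=0 s3=0 s2=0 s5=0 clk=1 s4=1 s0=1 s8=0 s7=0 s6=1
t1.Δ1 s1=0 s3=0 s2=0 s5=0 clk=0 s4=1 s0=1 s8=0 s7=0 s6=1
t2.Δ0 s1=0 s3=0 s2=0 s5=0 clk=0 s4=1 s0=1 s8=0 s7=0 s6=1
t2.Δ1 s1=0 s3=0 s2=0 s5=0 clk=1 s4=1 s0=1 s8=0 s7=0 s6=1
t2.Δ2 s1=0 s3=1 s2=0 s5=0 clk=1 s4=1 s0=1 s8=0 s7=0 s6=1
t3.Δ0 s1=0 s3=1 s2=0 s5=0 clk=1 s4=1 s0=1 s8=0 s7=0 s6=1
t3.Δ1 s1=0 s3=1 s2=0 s5=0 clk=0 s4=1 s0=1 s8=0 s7=0 s6=1
t4.Δ0 s1=0 s3=1 s2=0 s5=0 clk=0 s4=1 s0=1 s8=0 s7=0 s6=1
t4.Δ1 s1=0 s3=1 s2=0 s5=0 clk=1 s4=1 s0=1 s8=0 s7=0 s6=1
t5.Δ0 s1=0 s3=1 s2=0 s5=0 clk=1 s4=1 s0=1 s8=0 s7=0 s6=1
t5.Δ1 s1=0 s3=1 s2=0 s5=0 clk=0 s4=1 s0=1 s8=0 s7=0 s6=1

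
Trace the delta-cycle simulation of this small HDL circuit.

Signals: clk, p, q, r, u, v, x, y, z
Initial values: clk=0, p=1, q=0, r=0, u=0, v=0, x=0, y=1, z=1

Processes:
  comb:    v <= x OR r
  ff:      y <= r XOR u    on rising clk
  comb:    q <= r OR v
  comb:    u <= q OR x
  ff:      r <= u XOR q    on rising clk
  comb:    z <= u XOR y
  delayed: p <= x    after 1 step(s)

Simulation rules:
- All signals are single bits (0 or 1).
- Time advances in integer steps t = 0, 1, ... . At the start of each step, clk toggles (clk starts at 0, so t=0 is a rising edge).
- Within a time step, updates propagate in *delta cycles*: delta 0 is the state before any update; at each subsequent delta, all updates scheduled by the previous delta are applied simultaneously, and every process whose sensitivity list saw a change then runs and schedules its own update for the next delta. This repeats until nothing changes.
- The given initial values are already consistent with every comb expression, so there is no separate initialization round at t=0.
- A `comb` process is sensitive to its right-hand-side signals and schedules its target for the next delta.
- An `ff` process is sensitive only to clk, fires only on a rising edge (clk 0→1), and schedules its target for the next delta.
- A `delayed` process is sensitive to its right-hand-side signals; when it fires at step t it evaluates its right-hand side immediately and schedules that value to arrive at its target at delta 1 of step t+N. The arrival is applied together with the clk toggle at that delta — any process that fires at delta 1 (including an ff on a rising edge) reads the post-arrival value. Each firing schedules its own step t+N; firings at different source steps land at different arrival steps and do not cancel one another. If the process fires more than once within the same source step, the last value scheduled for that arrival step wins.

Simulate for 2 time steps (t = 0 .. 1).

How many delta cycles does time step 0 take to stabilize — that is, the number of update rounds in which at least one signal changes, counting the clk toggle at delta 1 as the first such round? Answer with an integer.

3

t0.Δ0 z=1 r=0 p=1 v=0 u=0 y=1 q=0 x=0 clk=0
t0.Δ1 z=1 r=0 p=1 v=0 u=0 y=1 q=0 x=0 clk=1
t0.Δ2 z=1 r=0 p=1 v=0 u=0 y=0 q=0 x=0 clk=1
t0.Δ3 z=0 r=0 p=1 v=0 u=0 y=0 q=0 x=0 clk=1
t1.Δ0 z=0 r=0 p=1 v=0 u=0 y=0 q=0 x=0 clk=1
t1.Δ1 z=0 r=0 p=1 v=0 u=0 y=0 q=0 x=0 clk=0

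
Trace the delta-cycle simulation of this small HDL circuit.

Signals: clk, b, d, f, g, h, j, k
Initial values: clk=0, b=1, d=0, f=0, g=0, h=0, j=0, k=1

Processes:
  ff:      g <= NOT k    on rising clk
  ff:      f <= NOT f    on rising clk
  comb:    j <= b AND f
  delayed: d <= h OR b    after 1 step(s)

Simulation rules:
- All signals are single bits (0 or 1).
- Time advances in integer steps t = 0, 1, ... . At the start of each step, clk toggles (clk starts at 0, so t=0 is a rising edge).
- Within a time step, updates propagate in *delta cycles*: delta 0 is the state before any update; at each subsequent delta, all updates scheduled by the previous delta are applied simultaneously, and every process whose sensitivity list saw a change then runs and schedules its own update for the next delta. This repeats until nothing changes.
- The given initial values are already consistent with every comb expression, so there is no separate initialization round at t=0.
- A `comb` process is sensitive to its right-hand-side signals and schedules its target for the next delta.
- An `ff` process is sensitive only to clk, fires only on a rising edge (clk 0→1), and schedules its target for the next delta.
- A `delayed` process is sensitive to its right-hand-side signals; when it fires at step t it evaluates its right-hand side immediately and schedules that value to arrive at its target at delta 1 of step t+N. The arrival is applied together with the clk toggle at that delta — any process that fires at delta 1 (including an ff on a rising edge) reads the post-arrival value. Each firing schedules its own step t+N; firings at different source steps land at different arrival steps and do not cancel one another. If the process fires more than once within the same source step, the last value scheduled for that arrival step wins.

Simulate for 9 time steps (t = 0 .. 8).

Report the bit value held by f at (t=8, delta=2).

1

t=0 Δ0: clk=0 j=0 f=0 b=1 k=1 h=0 g=0 d=0
  Δ1: clk:0→1
  Δ2: f:0→1
  Δ3: j:0→1
  (3Δ to stable)
t=1 Δ0: clk=1 j=1 f=1 b=1 k=1 h=0 g=0 d=0
  Δ1: clk:1→0
  (1Δ to stable)
t=2 Δ0: clk=0 j=1 f=1 b=1 k=1 h=0 g=0 d=0
  Δ1: clk:0→1
  Δ2: f:1→0
  Δ3: j:1→0
  (3Δ to stable)
t=3 Δ0: clk=1 j=0 f=0 b=1 k=1 h=0 g=0 d=0
  Δ1: clk:1→0
  (1Δ to stable)
t=4 Δ0: clk=0 j=0 f=0 b=1 k=1 h=0 g=0 d=0
  Δ1: clk:0→1
  Δ2: f:0→1
  Δ3: j:0→1
  (3Δ to stable)
t=5 Δ0: clk=1 j=1 f=1 b=1 k=1 h=0 g=0 d=0
  Δ1: clk:1→0
  (1Δ to stable)
t=6 Δ0: clk=0 j=1 f=1 b=1 k=1 h=0 g=0 d=0
  Δ1: clk:0→1
  Δ2: f:1→0
  Δ3: j:1→0
  (3Δ to stable)
t=7 Δ0: clk=1 j=0 f=0 b=1 k=1 h=0 g=0 d=0
  Δ1: clk:1→0
  (1Δ to stable)
t=8 Δ0: clk=0 j=0 f=0 b=1 k=1 h=0 g=0 d=0
  Δ1: clk:0→1
  Δ2: f:0→1
  Δ3: j:0→1
  (3Δ to stable)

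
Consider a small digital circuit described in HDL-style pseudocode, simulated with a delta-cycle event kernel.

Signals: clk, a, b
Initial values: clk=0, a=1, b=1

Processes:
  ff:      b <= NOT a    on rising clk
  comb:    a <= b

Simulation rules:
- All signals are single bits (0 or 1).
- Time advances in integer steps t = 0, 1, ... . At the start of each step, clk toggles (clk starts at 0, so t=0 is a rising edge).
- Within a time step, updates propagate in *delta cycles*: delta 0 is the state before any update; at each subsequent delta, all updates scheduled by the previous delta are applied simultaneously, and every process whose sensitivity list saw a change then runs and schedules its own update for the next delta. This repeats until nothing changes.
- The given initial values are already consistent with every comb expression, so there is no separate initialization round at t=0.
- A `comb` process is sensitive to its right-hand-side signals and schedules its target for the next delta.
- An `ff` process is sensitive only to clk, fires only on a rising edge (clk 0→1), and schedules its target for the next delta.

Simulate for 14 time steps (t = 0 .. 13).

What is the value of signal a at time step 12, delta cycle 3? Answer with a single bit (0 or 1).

t=0 Δ0: b=1 clk=0 a=1
  Δ1: clk:0→1
  Δ2: b:1→0
  Δ3: a:1→0
  (3Δ to stable)
t=1 Δ0: b=0 clk=1 a=0
  Δ1: clk:1→0
  (1Δ to stable)
t=2 Δ0: b=0 clk=0 a=0
  Δ1: clk:0→1
  Δ2: b:0→1
  Δ3: a:0→1
  (3Δ to stable)
t=3 Δ0: b=1 clk=1 a=1
  Δ1: clk:1→0
  (1Δ to stable)
t=4 Δ0: b=1 clk=0 a=1
  Δ1: clk:0→1
  Δ2: b:1→0
  Δ3: a:1→0
  (3Δ to stable)
t=5 Δ0: b=0 clk=1 a=0
  Δ1: clk:1→0
  (1Δ to stable)
t=6 Δ0: b=0 clk=0 a=0
  Δ1: clk:0→1
  Δ2: b:0→1
  Δ3: a:0→1
  (3Δ to stable)
t=7 Δ0: b=1 clk=1 a=1
  Δ1: clk:1→0
  (1Δ to stable)
t=8 Δ0: b=1 clk=0 a=1
  Δ1: clk:0→1
  Δ2: b:1→0
  Δ3: a:1→0
  (3Δ to stable)
t=9 Δ0: b=0 clk=1 a=0
  Δ1: clk:1→0
  (1Δ to stable)
t=10 Δ0: b=0 clk=0 a=0
  Δ1: clk:0→1
  Δ2: b:0→1
  Δ3: a:0→1
  (3Δ to stable)
t=11 Δ0: b=1 clk=1 a=1
  Δ1: clk:1→0
  (1Δ to stable)
t=12 Δ0: b=1 clk=0 a=1
  Δ1: clk:0→1
  Δ2: b:1→0
  Δ3: a:1→0
  (3Δ to stable)
t=13 Δ0: b=0 clk=1 a=0
  Δ1: clk:1→0
  (1Δ to stable)

0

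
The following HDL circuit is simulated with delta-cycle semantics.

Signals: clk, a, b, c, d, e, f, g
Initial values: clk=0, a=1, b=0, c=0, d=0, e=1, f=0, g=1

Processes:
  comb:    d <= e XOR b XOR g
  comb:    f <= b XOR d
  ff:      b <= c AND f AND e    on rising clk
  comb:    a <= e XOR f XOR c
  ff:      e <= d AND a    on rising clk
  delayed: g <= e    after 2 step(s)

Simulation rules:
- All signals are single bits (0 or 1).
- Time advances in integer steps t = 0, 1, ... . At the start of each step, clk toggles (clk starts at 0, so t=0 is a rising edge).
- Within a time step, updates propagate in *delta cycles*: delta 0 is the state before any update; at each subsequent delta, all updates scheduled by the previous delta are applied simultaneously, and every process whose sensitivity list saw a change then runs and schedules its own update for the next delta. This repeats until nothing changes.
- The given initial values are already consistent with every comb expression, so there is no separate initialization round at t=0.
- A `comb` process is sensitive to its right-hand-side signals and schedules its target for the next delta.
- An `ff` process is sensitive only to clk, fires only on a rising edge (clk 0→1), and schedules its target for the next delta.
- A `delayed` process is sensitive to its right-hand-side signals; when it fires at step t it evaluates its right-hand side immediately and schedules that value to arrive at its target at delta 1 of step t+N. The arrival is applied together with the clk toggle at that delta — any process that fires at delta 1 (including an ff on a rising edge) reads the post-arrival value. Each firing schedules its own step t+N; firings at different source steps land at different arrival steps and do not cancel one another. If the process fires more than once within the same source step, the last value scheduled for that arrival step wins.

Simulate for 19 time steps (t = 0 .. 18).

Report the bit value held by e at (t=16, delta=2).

0

[bits: b,g,a,e,c,d,clk,f]
t=0: Δ0=01110000 Δ1=01110010 Δ2=01100010 Δ3=01000110 Δ4=01000111 Δ5=01100111 | 5Δ
t=1: Δ0=01100111 Δ1=01100101 | 1Δ
t=2: Δ0=01100101 Δ1=00100111 Δ2=00110011 Δ3=00010110 Δ4=00110111 Δ5=00010111 | 5Δ
t=3: Δ0=00010111 Δ1=00010101 | 1Δ
t=4: Δ0=00010101 Δ1=01010111 Δ2=01000011 Δ3=01100110 Δ4=01000111 Δ5=01100111 | 5Δ
t=5: Δ0=01100111 Δ1=01100101 | 1Δ
t=6: Δ0=01100101 Δ1=00100111 Δ2=00110011 Δ3=00010110 Δ4=00110111 Δ5=00010111 | 5Δ
t=7: Δ0=00010111 Δ1=00010101 | 1Δ
t=8: Δ0=00010101 Δ1=01010111 Δ2=01000011 Δ3=01100110 Δ4=01000111 Δ5=01100111 | 5Δ
t=9: Δ0=01100111 Δ1=01100101 | 1Δ
t=10: Δ0=01100101 Δ1=00100111 Δ2=00110011 Δ3=00010110 Δ4=00110111 Δ5=00010111 | 5Δ
t=11: Δ0=00010111 Δ1=00010101 | 1Δ
t=12: Δ0=00010101 Δ1=01010111 Δ2=01000011 Δ3=01100110 Δ4=01000111 Δ5=01100111 | 5Δ
t=13: Δ0=01100111 Δ1=01100101 | 1Δ
t=14: Δ0=01100101 Δ1=00100111 Δ2=00110011 Δ3=00010110 Δ4=00110111 Δ5=00010111 | 5Δ
t=15: Δ0=00010111 Δ1=00010101 | 1Δ
t=16: Δ0=00010101 Δ1=01010111 Δ2=01000011 Δ3=01100110 Δ4=01000111 Δ5=01100111 | 5Δ
t=17: Δ0=01100111 Δ1=01100101 | 1Δ
t=18: Δ0=01100101 Δ1=00100111 Δ2=00110011 Δ3=00010110 Δ4=00110111 Δ5=00010111 | 5Δ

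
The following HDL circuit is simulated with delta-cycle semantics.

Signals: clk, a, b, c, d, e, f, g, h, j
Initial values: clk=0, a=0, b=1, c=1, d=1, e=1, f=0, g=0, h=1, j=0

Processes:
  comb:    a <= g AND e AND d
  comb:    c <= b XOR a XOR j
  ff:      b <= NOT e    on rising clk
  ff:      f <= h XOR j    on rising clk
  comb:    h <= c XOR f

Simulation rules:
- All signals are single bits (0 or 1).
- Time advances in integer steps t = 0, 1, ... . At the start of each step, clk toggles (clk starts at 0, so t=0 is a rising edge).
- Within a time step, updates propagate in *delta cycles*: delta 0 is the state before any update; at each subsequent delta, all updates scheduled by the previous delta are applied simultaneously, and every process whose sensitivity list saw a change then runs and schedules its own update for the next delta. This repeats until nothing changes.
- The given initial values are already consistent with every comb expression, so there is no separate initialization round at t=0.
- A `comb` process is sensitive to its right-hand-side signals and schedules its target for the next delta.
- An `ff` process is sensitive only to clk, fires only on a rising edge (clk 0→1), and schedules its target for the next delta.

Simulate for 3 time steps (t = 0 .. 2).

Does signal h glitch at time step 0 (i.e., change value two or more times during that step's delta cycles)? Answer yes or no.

t=0 Δ0: b=1 g=0 j=0 h=1 d=1 clk=0 f=0 c=1 a=0 e=1
  Δ1: clk:0→1
  Δ2: b:1→0, f:0→1
  Δ3: h:1→0, c:1→0
  Δ4: h:0→1
  (4Δ to stable)
t=1 Δ0: b=0 g=0 j=0 h=1 d=1 clk=1 f=1 c=0 a=0 e=1
  Δ1: clk:1→0
  (1Δ to stable)
t=2 Δ0: b=0 g=0 j=0 h=1 d=1 clk=0 f=1 c=0 a=0 e=1
  Δ1: clk:0→1
  (1Δ to stable)

yes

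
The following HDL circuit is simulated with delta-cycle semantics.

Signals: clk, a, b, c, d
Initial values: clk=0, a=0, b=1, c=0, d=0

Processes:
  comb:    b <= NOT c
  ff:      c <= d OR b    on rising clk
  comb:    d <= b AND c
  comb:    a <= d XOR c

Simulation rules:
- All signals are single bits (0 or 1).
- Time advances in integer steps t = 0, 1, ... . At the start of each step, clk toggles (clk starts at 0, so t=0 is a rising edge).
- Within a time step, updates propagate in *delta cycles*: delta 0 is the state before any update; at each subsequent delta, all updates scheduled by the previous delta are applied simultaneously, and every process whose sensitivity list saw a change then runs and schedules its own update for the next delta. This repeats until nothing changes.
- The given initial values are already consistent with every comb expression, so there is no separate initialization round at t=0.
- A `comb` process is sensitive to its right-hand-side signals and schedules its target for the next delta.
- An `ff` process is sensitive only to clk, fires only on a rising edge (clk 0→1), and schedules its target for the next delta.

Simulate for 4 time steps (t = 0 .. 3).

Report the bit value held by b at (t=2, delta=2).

[bits: b,clk,d,c,a]
t=0: Δ0=10000 Δ1=11000 Δ2=11010 Δ3=01111 Δ4=01010 Δ5=01011 | 5Δ
t=1: Δ0=01011 Δ1=00011 | 1Δ
t=2: Δ0=00011 Δ1=01011 Δ2=01001 Δ3=11000 | 3Δ
t=3: Δ0=11000 Δ1=10000 | 1Δ

0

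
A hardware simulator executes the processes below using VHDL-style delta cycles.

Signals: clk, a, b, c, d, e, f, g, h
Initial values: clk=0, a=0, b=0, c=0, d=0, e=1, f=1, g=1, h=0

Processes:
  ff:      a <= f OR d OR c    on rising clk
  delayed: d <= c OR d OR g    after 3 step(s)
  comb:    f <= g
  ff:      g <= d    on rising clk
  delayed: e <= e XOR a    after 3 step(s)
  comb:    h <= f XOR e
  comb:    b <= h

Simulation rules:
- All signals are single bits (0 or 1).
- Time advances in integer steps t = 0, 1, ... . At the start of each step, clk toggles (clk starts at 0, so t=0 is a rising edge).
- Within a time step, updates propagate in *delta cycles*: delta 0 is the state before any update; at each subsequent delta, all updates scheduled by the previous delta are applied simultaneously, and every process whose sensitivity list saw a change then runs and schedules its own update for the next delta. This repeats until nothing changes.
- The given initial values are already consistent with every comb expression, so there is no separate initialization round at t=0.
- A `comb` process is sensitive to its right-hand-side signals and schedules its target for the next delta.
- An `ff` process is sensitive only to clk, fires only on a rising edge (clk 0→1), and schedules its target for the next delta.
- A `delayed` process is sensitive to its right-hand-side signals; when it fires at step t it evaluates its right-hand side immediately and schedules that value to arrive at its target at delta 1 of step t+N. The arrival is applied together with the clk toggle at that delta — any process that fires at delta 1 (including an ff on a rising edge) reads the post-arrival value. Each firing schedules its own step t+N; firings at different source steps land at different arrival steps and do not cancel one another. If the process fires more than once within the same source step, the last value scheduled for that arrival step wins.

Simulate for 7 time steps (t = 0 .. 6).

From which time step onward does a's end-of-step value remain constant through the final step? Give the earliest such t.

t=0 Δ0: h=0 a=0 c=0 g=1 clk=0 b=0 d=0 f=1 e=1
  Δ1: clk:0→1
  Δ2: a:0→1, g:1→0
  Δ3: f:1→0
  Δ4: h:0→1
  Δ5: b:0→1
  (5Δ to stable)
t=1 Δ0: h=1 a=1 c=0 g=0 clk=1 b=1 d=0 f=0 e=1
  Δ1: clk:1→0
  (1Δ to stable)
t=2 Δ0: h=1 a=1 c=0 g=0 clk=0 b=1 d=0 f=0 e=1
  Δ1: clk:0→1
  Δ2: a:1→0
  (2Δ to stable)
t=3 Δ0: h=1 a=0 c=0 g=0 clk=1 b=1 d=0 f=0 e=1
  Δ1: clk:1→0, e:1→0
  Δ2: h:1→0
  Δ3: b:1→0
  (3Δ to stable)
t=4 Δ0: h=0 a=0 c=0 g=0 clk=0 b=0 d=0 f=0 e=0
  Δ1: clk:0→1
  (1Δ to stable)
t=5 Δ0: h=0 a=0 c=0 g=0 clk=1 b=0 d=0 f=0 e=0
  Δ1: clk:1→0, e:0→1
  Δ2: h:0→1
  Δ3: b:0→1
  (3Δ to stable)
t=6 Δ0: h=1 a=0 c=0 g=0 clk=0 b=1 d=0 f=0 e=1
  Δ1: clk:0→1, e:1→0
  Δ2: h:1→0
  Δ3: b:1→0
  (3Δ to stable)

2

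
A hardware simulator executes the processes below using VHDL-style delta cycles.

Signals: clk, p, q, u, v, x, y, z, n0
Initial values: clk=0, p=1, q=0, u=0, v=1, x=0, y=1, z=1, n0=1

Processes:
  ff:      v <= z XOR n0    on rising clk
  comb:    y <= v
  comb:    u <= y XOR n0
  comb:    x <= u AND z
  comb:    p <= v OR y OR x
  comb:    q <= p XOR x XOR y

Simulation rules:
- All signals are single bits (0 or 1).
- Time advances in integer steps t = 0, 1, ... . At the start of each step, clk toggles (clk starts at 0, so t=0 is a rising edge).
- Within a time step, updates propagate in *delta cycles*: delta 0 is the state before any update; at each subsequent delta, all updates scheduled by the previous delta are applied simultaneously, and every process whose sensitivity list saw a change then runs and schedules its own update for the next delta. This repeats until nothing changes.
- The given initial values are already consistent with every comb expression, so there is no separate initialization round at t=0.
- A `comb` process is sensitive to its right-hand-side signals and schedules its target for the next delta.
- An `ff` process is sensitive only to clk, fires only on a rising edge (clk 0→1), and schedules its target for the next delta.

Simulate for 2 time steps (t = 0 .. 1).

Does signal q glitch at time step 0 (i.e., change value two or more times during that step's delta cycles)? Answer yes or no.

[bits: x,q,v,p,z,clk,u,y,n0]
t=0: Δ0=001110011 Δ1=001111011 Δ2=000111011 Δ3=000111001 Δ4=010011101 Δ5=100011101 Δ6=110111101 Δ7=100111101 | 7Δ
t=1: Δ0=100111101 Δ1=100110101 | 1Δ

yes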